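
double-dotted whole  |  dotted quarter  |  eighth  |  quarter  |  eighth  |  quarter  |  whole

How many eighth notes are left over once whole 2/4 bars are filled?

One bar of 2/4 = 4 eighth notes.
Working in eighth notes: double-dotted whole = 14; dotted quarter = 3; eighth = 1; quarter = 2; eighth = 1; quarter = 2; whole = 8.
Total: 14 + 3 + 1 + 2 + 1 + 2 + 8 = 31.
31 ÷ 4 = 7 complete bars with 3 eighth notes remaining.

3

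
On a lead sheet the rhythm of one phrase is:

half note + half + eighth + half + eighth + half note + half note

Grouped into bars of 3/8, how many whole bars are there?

One bar of 3/8 = 3 eighth notes.
Express everything in eighth notes: half note = 4; half = 4; eighth = 1; half = 4; eighth = 1; half note = 4; half note = 4.
Altogether 4 + 4 + 1 + 4 + 1 + 4 + 4 = 22.
22 ÷ 3 = 7 complete bars with 1 left over.

7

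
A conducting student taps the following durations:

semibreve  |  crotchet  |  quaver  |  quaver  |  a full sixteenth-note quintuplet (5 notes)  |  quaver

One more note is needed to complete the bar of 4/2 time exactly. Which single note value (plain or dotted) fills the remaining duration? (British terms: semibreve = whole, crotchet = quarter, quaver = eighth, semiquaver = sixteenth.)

eighth note

The bar of 4/2 = 16 eighth notes.
In eighth notes: semibreve = 8; crotchet = 2; quaver = 1; quaver = 1; a full sixteenth-note quintuplet (5 notes) (five quintuplet sixteenths span one quarter) = 2; quaver = 1.
Altogether 8 + 2 + 1 + 1 + 2 + 1 = 15.
Remaining: 16 − 15 = 1 eighth note, which is a eighth note.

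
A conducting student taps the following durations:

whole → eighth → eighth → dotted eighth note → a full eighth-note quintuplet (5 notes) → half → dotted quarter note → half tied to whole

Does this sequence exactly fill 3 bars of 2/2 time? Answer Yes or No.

One bar of 2/2 = 16 sixteenth notes, so 3 bars = 48.
Each duration in sixteenth notes: whole = 16; eighth = 2; eighth = 2; dotted eighth note = 3; a full eighth-note quintuplet (5 notes) (five quintuplet eighths span one half) = 8; half = 8; dotted quarter note = 6; half tied to whole (half + whole) = 24.
Total: 16 + 2 + 2 + 3 + 8 + 8 + 6 + 24 = 69.
69 exceeds 48, so the answer is No.

No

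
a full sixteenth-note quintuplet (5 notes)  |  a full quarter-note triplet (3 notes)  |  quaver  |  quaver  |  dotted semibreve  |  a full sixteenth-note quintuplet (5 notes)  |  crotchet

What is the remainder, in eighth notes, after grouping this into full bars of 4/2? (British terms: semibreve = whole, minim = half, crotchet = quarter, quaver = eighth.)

One bar of 4/2 = 16 eighth notes.
Express everything in eighth notes: a full sixteenth-note quintuplet (5 notes) (five quintuplet sixteenths span one quarter) = 2; a full quarter-note triplet (3 notes) (three triplet quarters span one half) = 4; quaver = 1; quaver = 1; dotted semibreve = 12; a full sixteenth-note quintuplet (5 notes) (five quintuplet sixteenths span one quarter) = 2; crotchet = 2.
Sum: 2 + 4 + 1 + 1 + 12 + 2 + 2 = 24.
24 ÷ 16 = 1 complete bar with 8 eighth notes remaining.

8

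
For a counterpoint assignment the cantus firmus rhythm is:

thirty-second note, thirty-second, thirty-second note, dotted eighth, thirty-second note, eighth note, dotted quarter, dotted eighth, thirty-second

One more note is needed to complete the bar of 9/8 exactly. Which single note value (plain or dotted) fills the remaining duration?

dotted sixteenth note

The bar of 9/8 = 36 thirty-second notes.
Convert each value to thirty-second notes: thirty-second note = 1; thirty-second = 1; thirty-second note = 1; dotted eighth = 6; thirty-second note = 1; eighth note = 4; dotted quarter = 12; dotted eighth = 6; thirty-second = 1.
Adding: 1 + 1 + 1 + 6 + 1 + 4 + 12 + 6 + 1 = 33.
Remaining: 36 − 33 = 3 thirty-second notes, which is a dotted sixteenth note.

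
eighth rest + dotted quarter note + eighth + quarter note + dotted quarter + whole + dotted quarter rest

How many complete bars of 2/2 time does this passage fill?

One bar of 2/2 = 8 eighth notes.
Working in eighth notes: eighth rest = 1; dotted quarter note = 3; eighth = 1; quarter note = 2; dotted quarter = 3; whole = 8; dotted quarter rest = 3.
Total: 1 + 3 + 1 + 2 + 3 + 8 + 3 = 21.
21 ÷ 8 = 2 complete bars with 5 left over.

2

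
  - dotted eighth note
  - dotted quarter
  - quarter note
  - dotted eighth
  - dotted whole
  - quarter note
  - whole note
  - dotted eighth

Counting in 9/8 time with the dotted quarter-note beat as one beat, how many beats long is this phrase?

One dotted quarter-note beat = 6 sixteenth notes.
Each duration in sixteenth notes: dotted eighth note = 3; dotted quarter = 6; quarter note = 4; dotted eighth = 3; dotted whole = 24; quarter note = 4; whole note = 16; dotted eighth = 3.
Total: 3 + 6 + 4 + 3 + 24 + 4 + 16 + 3 = 63.
63 ÷ 6 = 10.5 beats.

10.5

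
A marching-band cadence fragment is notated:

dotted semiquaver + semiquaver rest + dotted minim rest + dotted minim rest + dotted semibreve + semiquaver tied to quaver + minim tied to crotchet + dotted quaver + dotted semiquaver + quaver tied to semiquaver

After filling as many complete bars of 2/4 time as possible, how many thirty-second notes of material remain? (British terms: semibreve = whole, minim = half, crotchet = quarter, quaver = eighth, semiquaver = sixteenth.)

2

One bar of 2/4 = 16 thirty-second notes.
In thirty-second notes: dotted semiquaver = 3; semiquaver rest = 2; dotted minim rest = 24; dotted minim rest = 24; dotted semibreve = 48; semiquaver tied to quaver (semiquaver + quaver) = 6; minim tied to crotchet (minim + crotchet) = 24; dotted quaver = 6; dotted semiquaver = 3; quaver tied to semiquaver (quaver + semiquaver) = 6.
Adding: 3 + 2 + 24 + 24 + 48 + 6 + 24 + 6 + 3 + 6 = 146.
146 ÷ 16 = 9 complete bars with 2 thirty-second notes remaining.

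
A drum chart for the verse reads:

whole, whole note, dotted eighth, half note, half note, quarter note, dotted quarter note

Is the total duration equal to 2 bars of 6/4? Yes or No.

One bar of 6/4 = 24 sixteenth notes, so 2 bars = 48.
Convert each value to sixteenth notes: whole = 16; whole note = 16; dotted eighth = 3; half note = 8; half note = 8; quarter note = 4; dotted quarter note = 6.
Total: 16 + 16 + 3 + 8 + 8 + 4 + 6 = 61.
61 exceeds 48, so the answer is No.

No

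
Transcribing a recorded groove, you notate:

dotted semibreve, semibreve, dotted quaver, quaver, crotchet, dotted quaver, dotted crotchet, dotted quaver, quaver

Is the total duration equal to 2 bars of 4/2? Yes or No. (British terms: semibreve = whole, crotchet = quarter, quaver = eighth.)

One bar of 4/2 = 32 sixteenth notes, so 2 bars = 64.
In sixteenth notes: dotted semibreve = 24; semibreve = 16; dotted quaver = 3; quaver = 2; crotchet = 4; dotted quaver = 3; dotted crotchet = 6; dotted quaver = 3; quaver = 2.
Adding: 24 + 16 + 3 + 2 + 4 + 3 + 6 + 3 + 2 = 63.
63 falls short of 64, so the answer is No.

No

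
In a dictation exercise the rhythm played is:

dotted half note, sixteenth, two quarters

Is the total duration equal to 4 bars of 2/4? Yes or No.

One bar of 2/4 = 8 sixteenth notes, so 4 bars = 32.
Convert each value to sixteenth notes: dotted half note = 12; sixteenth = 1; quarter = 4; quarter = 4.
Altogether 12 + 1 + 4 + 4 = 21.
21 falls short of 32, so the answer is No.

No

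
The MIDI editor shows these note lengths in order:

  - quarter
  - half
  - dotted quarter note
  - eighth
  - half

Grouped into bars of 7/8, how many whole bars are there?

2

One bar of 7/8 = 7 eighth notes.
Each duration in eighth notes: quarter = 2; half = 4; dotted quarter note = 3; eighth = 1; half = 4.
Sum: 2 + 4 + 3 + 1 + 4 = 14.
14 ÷ 7 = 2 complete bars with 0 left over.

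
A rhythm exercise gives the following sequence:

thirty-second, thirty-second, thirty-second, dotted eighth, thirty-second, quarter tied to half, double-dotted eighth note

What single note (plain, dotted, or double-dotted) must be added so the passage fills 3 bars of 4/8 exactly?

double-dotted eighth note

3 bars of 4/8 = 48 thirty-second notes.
In thirty-second notes: thirty-second = 1; thirty-second = 1; thirty-second = 1; dotted eighth = 6; thirty-second = 1; quarter tied to half (quarter + half) = 24; double-dotted eighth note = 7.
Total: 1 + 1 + 1 + 6 + 1 + 24 + 7 = 41.
Remaining: 48 − 41 = 7 thirty-second notes, which is a double-dotted eighth note.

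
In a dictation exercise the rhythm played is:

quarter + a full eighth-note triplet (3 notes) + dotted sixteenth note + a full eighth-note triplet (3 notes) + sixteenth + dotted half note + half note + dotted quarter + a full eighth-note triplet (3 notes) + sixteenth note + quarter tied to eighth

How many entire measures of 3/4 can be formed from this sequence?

4

One bar of 3/4 = 24 thirty-second notes.
Each duration in thirty-second notes: quarter = 8; a full eighth-note triplet (3 notes) (three triplet eighths span one quarter) = 8; dotted sixteenth note = 3; a full eighth-note triplet (3 notes) (three triplet eighths span one quarter) = 8; sixteenth = 2; dotted half note = 24; half note = 16; dotted quarter = 12; a full eighth-note triplet (3 notes) (three triplet eighths span one quarter) = 8; sixteenth note = 2; quarter tied to eighth (quarter + eighth) = 12.
Total: 8 + 8 + 3 + 8 + 2 + 24 + 16 + 12 + 8 + 2 + 12 = 103.
103 ÷ 24 = 4 complete bars with 7 left over.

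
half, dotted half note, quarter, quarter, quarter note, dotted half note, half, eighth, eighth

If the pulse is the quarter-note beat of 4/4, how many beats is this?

14

One quarter-note beat = 2 eighth notes.
Each duration in eighth notes: half = 4; dotted half note = 6; quarter = 2; quarter = 2; quarter note = 2; dotted half note = 6; half = 4; eighth = 1; eighth = 1.
Total: 4 + 6 + 2 + 2 + 2 + 6 + 4 + 1 + 1 = 28.
28 ÷ 2 = 14 beats.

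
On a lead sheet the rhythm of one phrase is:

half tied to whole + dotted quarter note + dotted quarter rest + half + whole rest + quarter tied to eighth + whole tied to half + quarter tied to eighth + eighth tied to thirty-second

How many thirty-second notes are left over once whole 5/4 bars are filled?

37

One bar of 5/4 = 40 thirty-second notes.
Each duration in thirty-second notes: half tied to whole (half + whole) = 48; dotted quarter note = 12; dotted quarter rest = 12; half = 16; whole rest = 32; quarter tied to eighth (quarter + eighth) = 12; whole tied to half (whole + half) = 48; quarter tied to eighth (quarter + eighth) = 12; eighth tied to thirty-second (eighth + thirty-second) = 5.
Sum: 48 + 12 + 12 + 16 + 32 + 12 + 48 + 12 + 5 = 197.
197 ÷ 40 = 4 complete bars with 37 thirty-second notes remaining.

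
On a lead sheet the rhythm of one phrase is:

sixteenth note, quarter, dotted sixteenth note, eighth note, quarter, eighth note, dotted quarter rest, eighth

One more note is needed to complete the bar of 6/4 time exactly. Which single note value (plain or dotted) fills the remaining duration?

The bar of 6/4 = 48 thirty-second notes.
In thirty-second notes: sixteenth note = 2; quarter = 8; dotted sixteenth note = 3; eighth note = 4; quarter = 8; eighth note = 4; dotted quarter rest = 12; eighth = 4.
Total: 2 + 8 + 3 + 4 + 8 + 4 + 12 + 4 = 45.
Remaining: 48 − 45 = 3 thirty-second notes, which is a dotted sixteenth note.

dotted sixteenth note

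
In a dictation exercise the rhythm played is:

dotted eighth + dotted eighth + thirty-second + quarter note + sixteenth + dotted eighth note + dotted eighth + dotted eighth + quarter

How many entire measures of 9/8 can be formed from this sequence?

One bar of 9/8 = 36 thirty-second notes.
In thirty-second notes: dotted eighth = 6; dotted eighth = 6; thirty-second = 1; quarter note = 8; sixteenth = 2; dotted eighth note = 6; dotted eighth = 6; dotted eighth = 6; quarter = 8.
Sum: 6 + 6 + 1 + 8 + 2 + 6 + 6 + 6 + 8 = 49.
49 ÷ 36 = 1 complete bar with 13 left over.

1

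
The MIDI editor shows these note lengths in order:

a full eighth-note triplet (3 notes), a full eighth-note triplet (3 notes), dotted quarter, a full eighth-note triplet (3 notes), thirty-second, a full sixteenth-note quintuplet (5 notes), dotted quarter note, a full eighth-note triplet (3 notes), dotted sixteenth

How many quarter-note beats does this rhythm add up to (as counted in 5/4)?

One quarter-note beat = 8 thirty-second notes.
In thirty-second notes: a full eighth-note triplet (3 notes) (three triplet eighths span one quarter) = 8; a full eighth-note triplet (3 notes) (three triplet eighths span one quarter) = 8; dotted quarter = 12; a full eighth-note triplet (3 notes) (three triplet eighths span one quarter) = 8; thirty-second = 1; a full sixteenth-note quintuplet (5 notes) (five quintuplet sixteenths span one quarter) = 8; dotted quarter note = 12; a full eighth-note triplet (3 notes) (three triplet eighths span one quarter) = 8; dotted sixteenth = 3.
Adding: 8 + 8 + 12 + 8 + 1 + 8 + 12 + 8 + 3 = 68.
68 ÷ 8 = 8.5 beats.

8.5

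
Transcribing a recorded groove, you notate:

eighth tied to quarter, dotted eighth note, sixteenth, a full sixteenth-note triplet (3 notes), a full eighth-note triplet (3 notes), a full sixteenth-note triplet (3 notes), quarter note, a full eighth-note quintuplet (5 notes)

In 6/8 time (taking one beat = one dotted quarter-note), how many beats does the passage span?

One dotted quarter-note beat = 6 sixteenth notes.
In sixteenth notes: eighth tied to quarter (eighth + quarter) = 6; dotted eighth note = 3; sixteenth = 1; a full sixteenth-note triplet (3 notes) (three triplet sixteenths span one eighth) = 2; a full eighth-note triplet (3 notes) (three triplet eighths span one quarter) = 4; a full sixteenth-note triplet (3 notes) (three triplet sixteenths span one eighth) = 2; quarter note = 4; a full eighth-note quintuplet (5 notes) (five quintuplet eighths span one half) = 8.
Adding: 6 + 3 + 1 + 2 + 4 + 2 + 4 + 8 = 30.
30 ÷ 6 = 5 beats.

5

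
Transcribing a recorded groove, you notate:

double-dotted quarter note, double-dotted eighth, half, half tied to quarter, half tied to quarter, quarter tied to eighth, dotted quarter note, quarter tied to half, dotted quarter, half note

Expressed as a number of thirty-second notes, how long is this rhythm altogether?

Express everything in thirty-second notes: double-dotted quarter note = 14; double-dotted eighth = 7; half = 16; half tied to quarter (half + quarter) = 24; half tied to quarter (half + quarter) = 24; quarter tied to eighth (quarter + eighth) = 12; dotted quarter note = 12; quarter tied to half (quarter + half) = 24; dotted quarter = 12; half note = 16.
Adding: 14 + 7 + 16 + 24 + 24 + 12 + 12 + 24 + 12 + 16 = 161 thirty-second notes.

161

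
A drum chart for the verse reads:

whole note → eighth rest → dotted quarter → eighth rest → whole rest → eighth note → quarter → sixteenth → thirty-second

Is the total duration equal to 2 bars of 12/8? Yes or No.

No

One bar of 12/8 = 48 thirty-second notes, so 2 bars = 96.
Each duration in thirty-second notes: whole note = 32; eighth rest = 4; dotted quarter = 12; eighth rest = 4; whole rest = 32; eighth note = 4; quarter = 8; sixteenth = 2; thirty-second = 1.
Total: 32 + 4 + 12 + 4 + 32 + 4 + 8 + 2 + 1 = 99.
99 exceeds 96, so the answer is No.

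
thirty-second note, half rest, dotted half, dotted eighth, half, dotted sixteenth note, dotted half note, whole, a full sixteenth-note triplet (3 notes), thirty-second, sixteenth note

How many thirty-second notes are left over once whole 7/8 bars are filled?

One bar of 7/8 = 28 thirty-second notes.
Working in thirty-second notes: thirty-second note = 1; half rest = 16; dotted half = 24; dotted eighth = 6; half = 16; dotted sixteenth note = 3; dotted half note = 24; whole = 32; a full sixteenth-note triplet (3 notes) (three triplet sixteenths span one eighth) = 4; thirty-second = 1; sixteenth note = 2.
Sum: 1 + 16 + 24 + 6 + 16 + 3 + 24 + 32 + 4 + 1 + 2 = 129.
129 ÷ 28 = 4 complete bars with 17 thirty-second notes remaining.

17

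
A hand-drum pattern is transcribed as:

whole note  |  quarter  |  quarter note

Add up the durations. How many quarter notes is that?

6

In quarter notes: whole note = 4; quarter = 1; quarter note = 1.
Total: 4 + 1 + 1 = 6 quarter notes.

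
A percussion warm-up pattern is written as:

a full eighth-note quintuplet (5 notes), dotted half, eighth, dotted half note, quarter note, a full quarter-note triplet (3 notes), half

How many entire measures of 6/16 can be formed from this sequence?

9

One bar of 6/16 = 3 eighth notes.
In eighth notes: a full eighth-note quintuplet (5 notes) (five quintuplet eighths span one half) = 4; dotted half = 6; eighth = 1; dotted half note = 6; quarter note = 2; a full quarter-note triplet (3 notes) (three triplet quarters span one half) = 4; half = 4.
Sum: 4 + 6 + 1 + 6 + 2 + 4 + 4 = 27.
27 ÷ 3 = 9 complete bars with 0 left over.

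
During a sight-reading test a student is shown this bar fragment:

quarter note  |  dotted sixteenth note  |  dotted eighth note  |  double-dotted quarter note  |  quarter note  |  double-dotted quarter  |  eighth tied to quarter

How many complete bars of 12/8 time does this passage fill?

1

One bar of 12/8 = 48 thirty-second notes.
Working in thirty-second notes: quarter note = 8; dotted sixteenth note = 3; dotted eighth note = 6; double-dotted quarter note = 14; quarter note = 8; double-dotted quarter = 14; eighth tied to quarter (eighth + quarter) = 12.
Total: 8 + 3 + 6 + 14 + 8 + 14 + 12 = 65.
65 ÷ 48 = 1 complete bar with 17 left over.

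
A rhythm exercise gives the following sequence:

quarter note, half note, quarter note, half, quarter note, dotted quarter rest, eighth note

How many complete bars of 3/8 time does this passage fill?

One bar of 3/8 = 3 eighth notes.
Each duration in eighth notes: quarter note = 2; half note = 4; quarter note = 2; half = 4; quarter note = 2; dotted quarter rest = 3; eighth note = 1.
Adding: 2 + 4 + 2 + 4 + 2 + 3 + 1 = 18.
18 ÷ 3 = 6 complete bars with 0 left over.

6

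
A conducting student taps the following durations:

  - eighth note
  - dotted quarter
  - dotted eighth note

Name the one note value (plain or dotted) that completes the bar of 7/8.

dotted eighth note

The bar of 7/8 = 14 sixteenth notes.
Working in sixteenth notes: eighth note = 2; dotted quarter = 6; dotted eighth note = 3.
Altogether 2 + 6 + 3 = 11.
Remaining: 14 − 11 = 3 sixteenth notes, which is a dotted eighth note.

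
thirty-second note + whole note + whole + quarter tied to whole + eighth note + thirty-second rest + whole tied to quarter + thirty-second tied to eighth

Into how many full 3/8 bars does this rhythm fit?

One bar of 3/8 = 12 thirty-second notes.
Each duration in thirty-second notes: thirty-second note = 1; whole note = 32; whole = 32; quarter tied to whole (quarter + whole) = 40; eighth note = 4; thirty-second rest = 1; whole tied to quarter (whole + quarter) = 40; thirty-second tied to eighth (thirty-second + eighth) = 5.
Altogether 1 + 32 + 32 + 40 + 4 + 1 + 40 + 5 = 155.
155 ÷ 12 = 12 complete bars with 11 left over.

12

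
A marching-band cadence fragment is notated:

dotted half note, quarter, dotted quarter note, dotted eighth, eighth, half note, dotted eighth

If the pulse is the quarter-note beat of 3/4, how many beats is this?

One quarter-note beat = 4 sixteenth notes.
Each duration in sixteenth notes: dotted half note = 12; quarter = 4; dotted quarter note = 6; dotted eighth = 3; eighth = 2; half note = 8; dotted eighth = 3.
Adding: 12 + 4 + 6 + 3 + 2 + 8 + 3 = 38.
38 ÷ 4 = 9.5 beats.

9.5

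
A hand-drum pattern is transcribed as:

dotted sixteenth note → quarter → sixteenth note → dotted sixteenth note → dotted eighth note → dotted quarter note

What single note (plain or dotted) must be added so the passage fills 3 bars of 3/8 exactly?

3 bars of 3/8 = 36 thirty-second notes.
Working in thirty-second notes: dotted sixteenth note = 3; quarter = 8; sixteenth note = 2; dotted sixteenth note = 3; dotted eighth note = 6; dotted quarter note = 12.
Sum: 3 + 8 + 2 + 3 + 6 + 12 = 34.
Remaining: 36 − 34 = 2 thirty-second notes, which is a sixteenth note.

sixteenth note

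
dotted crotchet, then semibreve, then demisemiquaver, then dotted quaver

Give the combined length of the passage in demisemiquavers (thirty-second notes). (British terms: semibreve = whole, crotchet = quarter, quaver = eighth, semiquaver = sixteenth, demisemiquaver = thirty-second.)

51

Convert each value to thirty-second notes: dotted crotchet = 12; semibreve = 32; demisemiquaver = 1; dotted quaver = 6.
Sum: 12 + 32 + 1 + 6 = 51 thirty-second notes.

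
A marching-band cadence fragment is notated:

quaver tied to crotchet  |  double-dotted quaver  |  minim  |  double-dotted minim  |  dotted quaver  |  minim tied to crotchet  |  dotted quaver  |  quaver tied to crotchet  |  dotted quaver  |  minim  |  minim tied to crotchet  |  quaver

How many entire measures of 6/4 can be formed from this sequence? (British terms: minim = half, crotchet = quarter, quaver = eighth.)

3

One bar of 6/4 = 48 thirty-second notes.
In thirty-second notes: quaver tied to crotchet (quaver + crotchet) = 12; double-dotted quaver = 7; minim = 16; double-dotted minim = 28; dotted quaver = 6; minim tied to crotchet (minim + crotchet) = 24; dotted quaver = 6; quaver tied to crotchet (quaver + crotchet) = 12; dotted quaver = 6; minim = 16; minim tied to crotchet (minim + crotchet) = 24; quaver = 4.
Total: 12 + 7 + 16 + 28 + 6 + 24 + 6 + 12 + 6 + 16 + 24 + 4 = 161.
161 ÷ 48 = 3 complete bars with 17 left over.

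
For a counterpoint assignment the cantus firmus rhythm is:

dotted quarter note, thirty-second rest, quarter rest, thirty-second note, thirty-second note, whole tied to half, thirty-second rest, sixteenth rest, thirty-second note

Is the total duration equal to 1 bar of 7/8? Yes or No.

One bar of 7/8 = 28 thirty-second notes.
Working in thirty-second notes: dotted quarter note = 12; thirty-second rest = 1; quarter rest = 8; thirty-second note = 1; thirty-second note = 1; whole tied to half (whole + half) = 48; thirty-second rest = 1; sixteenth rest = 2; thirty-second note = 1.
Altogether 12 + 1 + 8 + 1 + 1 + 48 + 1 + 2 + 1 = 75.
75 exceeds 28, so the answer is No.

No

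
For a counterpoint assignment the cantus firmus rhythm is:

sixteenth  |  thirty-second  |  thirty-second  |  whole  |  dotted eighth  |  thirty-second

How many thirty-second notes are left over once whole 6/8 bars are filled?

One bar of 6/8 = 24 thirty-second notes.
Each duration in thirty-second notes: sixteenth = 2; thirty-second = 1; thirty-second = 1; whole = 32; dotted eighth = 6; thirty-second = 1.
Sum: 2 + 1 + 1 + 32 + 6 + 1 = 43.
43 ÷ 24 = 1 complete bar with 19 thirty-second notes remaining.

19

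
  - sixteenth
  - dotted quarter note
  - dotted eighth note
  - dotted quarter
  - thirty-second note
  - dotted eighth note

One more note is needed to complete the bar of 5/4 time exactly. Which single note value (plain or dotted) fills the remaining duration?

thirty-second note

The bar of 5/4 = 40 thirty-second notes.
Express everything in thirty-second notes: sixteenth = 2; dotted quarter note = 12; dotted eighth note = 6; dotted quarter = 12; thirty-second note = 1; dotted eighth note = 6.
Altogether 2 + 12 + 6 + 12 + 1 + 6 = 39.
Remaining: 40 − 39 = 1 thirty-second note, which is a thirty-second note.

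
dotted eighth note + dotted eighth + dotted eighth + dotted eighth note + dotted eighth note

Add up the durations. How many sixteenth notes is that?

15

Each duration in sixteenth notes: dotted eighth note = 3; dotted eighth = 3; dotted eighth = 3; dotted eighth note = 3; dotted eighth note = 3.
Adding: 3 + 3 + 3 + 3 + 3 = 15 sixteenth notes.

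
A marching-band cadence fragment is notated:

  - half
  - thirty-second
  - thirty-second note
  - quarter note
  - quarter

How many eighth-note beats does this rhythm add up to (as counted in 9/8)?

One eighth-note beat = 4 thirty-second notes.
Express everything in thirty-second notes: half = 16; thirty-second = 1; thirty-second note = 1; quarter note = 8; quarter = 8.
Sum: 16 + 1 + 1 + 8 + 8 = 34.
34 ÷ 4 = 8.5 beats.

8.5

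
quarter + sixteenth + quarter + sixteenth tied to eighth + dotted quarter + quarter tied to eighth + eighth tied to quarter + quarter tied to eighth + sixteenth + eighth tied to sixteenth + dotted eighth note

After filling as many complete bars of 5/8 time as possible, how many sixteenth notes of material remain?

3

One bar of 5/8 = 10 sixteenth notes.
Convert each value to sixteenth notes: quarter = 4; sixteenth = 1; quarter = 4; sixteenth tied to eighth (sixteenth + eighth) = 3; dotted quarter = 6; quarter tied to eighth (quarter + eighth) = 6; eighth tied to quarter (eighth + quarter) = 6; quarter tied to eighth (quarter + eighth) = 6; sixteenth = 1; eighth tied to sixteenth (eighth + sixteenth) = 3; dotted eighth note = 3.
Adding: 4 + 1 + 4 + 3 + 6 + 6 + 6 + 6 + 1 + 3 + 3 = 43.
43 ÷ 10 = 4 complete bars with 3 sixteenth notes remaining.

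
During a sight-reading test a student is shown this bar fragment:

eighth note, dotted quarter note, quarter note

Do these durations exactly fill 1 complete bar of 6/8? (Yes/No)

One bar of 6/8 = 6 eighth notes.
Express everything in eighth notes: eighth note = 1; dotted quarter note = 3; quarter note = 2.
Sum: 1 + 3 + 2 = 6.
6 equals 6, so the answer is Yes.

Yes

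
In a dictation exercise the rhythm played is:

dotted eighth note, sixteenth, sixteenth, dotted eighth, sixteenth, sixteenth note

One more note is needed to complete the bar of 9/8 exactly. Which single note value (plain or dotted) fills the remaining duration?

The bar of 9/8 = 18 sixteenth notes.
Convert each value to sixteenth notes: dotted eighth note = 3; sixteenth = 1; sixteenth = 1; dotted eighth = 3; sixteenth = 1; sixteenth note = 1.
Altogether 3 + 1 + 1 + 3 + 1 + 1 = 10.
Remaining: 18 − 10 = 8 sixteenth notes, which is a half note.

half note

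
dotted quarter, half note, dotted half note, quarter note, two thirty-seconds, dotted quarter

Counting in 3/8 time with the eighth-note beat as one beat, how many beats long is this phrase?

18.5

One eighth-note beat = 4 thirty-second notes.
Each duration in thirty-second notes: dotted quarter = 12; half note = 16; dotted half note = 24; quarter note = 8; thirty-second = 1; thirty-second = 1; dotted quarter = 12.
Sum: 12 + 16 + 24 + 8 + 1 + 1 + 12 = 74.
74 ÷ 4 = 18.5 beats.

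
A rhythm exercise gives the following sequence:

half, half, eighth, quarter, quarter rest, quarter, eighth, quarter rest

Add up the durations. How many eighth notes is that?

18

Each duration in eighth notes: half = 4; half = 4; eighth = 1; quarter = 2; quarter rest = 2; quarter = 2; eighth = 1; quarter rest = 2.
Total: 4 + 4 + 1 + 2 + 2 + 2 + 1 + 2 = 18 eighth notes.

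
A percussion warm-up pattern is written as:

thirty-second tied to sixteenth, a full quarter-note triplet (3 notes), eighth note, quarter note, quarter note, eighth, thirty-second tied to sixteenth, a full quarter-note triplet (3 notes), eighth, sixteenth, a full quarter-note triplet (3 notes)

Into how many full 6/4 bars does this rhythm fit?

1

One bar of 6/4 = 48 thirty-second notes.
Express everything in thirty-second notes: thirty-second tied to sixteenth (thirty-second + sixteenth) = 3; a full quarter-note triplet (3 notes) (three triplet quarters span one half) = 16; eighth note = 4; quarter note = 8; quarter note = 8; eighth = 4; thirty-second tied to sixteenth (thirty-second + sixteenth) = 3; a full quarter-note triplet (3 notes) (three triplet quarters span one half) = 16; eighth = 4; sixteenth = 2; a full quarter-note triplet (3 notes) (three triplet quarters span one half) = 16.
Sum: 3 + 16 + 4 + 8 + 8 + 4 + 3 + 16 + 4 + 2 + 16 = 84.
84 ÷ 48 = 1 complete bar with 36 left over.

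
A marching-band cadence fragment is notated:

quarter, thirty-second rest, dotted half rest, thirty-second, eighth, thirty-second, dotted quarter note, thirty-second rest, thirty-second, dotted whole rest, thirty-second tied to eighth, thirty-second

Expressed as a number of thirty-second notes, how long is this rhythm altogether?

107

Each duration in thirty-second notes: quarter = 8; thirty-second rest = 1; dotted half rest = 24; thirty-second = 1; eighth = 4; thirty-second = 1; dotted quarter note = 12; thirty-second rest = 1; thirty-second = 1; dotted whole rest = 48; thirty-second tied to eighth (thirty-second + eighth) = 5; thirty-second = 1.
Altogether 8 + 1 + 24 + 1 + 4 + 1 + 12 + 1 + 1 + 48 + 5 + 1 = 107 thirty-second notes.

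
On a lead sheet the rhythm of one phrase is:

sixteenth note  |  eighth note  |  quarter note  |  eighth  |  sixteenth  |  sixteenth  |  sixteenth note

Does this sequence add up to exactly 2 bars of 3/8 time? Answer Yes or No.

One bar of 3/8 = 6 sixteenth notes, so 2 bars = 12.
Working in sixteenth notes: sixteenth note = 1; eighth note = 2; quarter note = 4; eighth = 2; sixteenth = 1; sixteenth = 1; sixteenth note = 1.
Total: 1 + 2 + 4 + 2 + 1 + 1 + 1 = 12.
12 equals 12, so the answer is Yes.

Yes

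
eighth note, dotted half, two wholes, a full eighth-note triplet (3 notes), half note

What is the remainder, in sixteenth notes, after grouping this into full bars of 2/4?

2

One bar of 2/4 = 4 eighth notes.
Each duration in eighth notes: eighth note = 1; dotted half = 6; whole = 8; whole = 8; a full eighth-note triplet (3 notes) (three triplet eighths span one quarter) = 2; half note = 4.
Altogether 1 + 6 + 8 + 8 + 2 + 4 = 29.
29 ÷ 4 = 7 complete bars with 1 eighth note remaining = 2 sixteenth notes.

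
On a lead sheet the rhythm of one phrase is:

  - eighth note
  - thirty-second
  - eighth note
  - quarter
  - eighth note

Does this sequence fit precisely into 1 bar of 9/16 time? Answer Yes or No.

No

One bar of 9/16 = 18 thirty-second notes.
Express everything in thirty-second notes: eighth note = 4; thirty-second = 1; eighth note = 4; quarter = 8; eighth note = 4.
Total: 4 + 1 + 4 + 8 + 4 = 21.
21 exceeds 18, so the answer is No.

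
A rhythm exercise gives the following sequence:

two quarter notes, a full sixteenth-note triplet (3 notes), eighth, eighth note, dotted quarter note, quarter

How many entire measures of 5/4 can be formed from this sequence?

One bar of 5/4 = 10 eighth notes.
Working in eighth notes: quarter note = 2; quarter note = 2; a full sixteenth-note triplet (3 notes) (three triplet sixteenths span one eighth) = 1; eighth = 1; eighth note = 1; dotted quarter note = 3; quarter = 2.
Adding: 2 + 2 + 1 + 1 + 1 + 3 + 2 = 12.
12 ÷ 10 = 1 complete bar with 2 left over.

1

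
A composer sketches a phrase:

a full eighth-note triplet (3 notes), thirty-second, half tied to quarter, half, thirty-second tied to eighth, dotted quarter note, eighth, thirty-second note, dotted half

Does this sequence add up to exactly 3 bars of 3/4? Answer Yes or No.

No

One bar of 3/4 = 24 thirty-second notes, so 3 bars = 72.
Working in thirty-second notes: a full eighth-note triplet (3 notes) (three triplet eighths span one quarter) = 8; thirty-second = 1; half tied to quarter (half + quarter) = 24; half = 16; thirty-second tied to eighth (thirty-second + eighth) = 5; dotted quarter note = 12; eighth = 4; thirty-second note = 1; dotted half = 24.
Altogether 8 + 1 + 24 + 16 + 5 + 12 + 4 + 1 + 24 = 95.
95 exceeds 72, so the answer is No.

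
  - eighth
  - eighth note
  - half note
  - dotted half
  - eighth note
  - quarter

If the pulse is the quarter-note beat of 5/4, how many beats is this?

One quarter-note beat = 2 eighth notes.
In eighth notes: eighth = 1; eighth note = 1; half note = 4; dotted half = 6; eighth note = 1; quarter = 2.
Sum: 1 + 1 + 4 + 6 + 1 + 2 = 15.
15 ÷ 2 = 7.5 beats.

7.5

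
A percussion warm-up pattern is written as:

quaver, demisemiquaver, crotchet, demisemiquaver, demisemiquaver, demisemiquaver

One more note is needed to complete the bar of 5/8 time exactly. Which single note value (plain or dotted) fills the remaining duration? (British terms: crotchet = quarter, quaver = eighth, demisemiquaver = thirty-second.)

The bar of 5/8 = 20 thirty-second notes.
Each duration in thirty-second notes: quaver = 4; demisemiquaver = 1; crotchet = 8; demisemiquaver = 1; demisemiquaver = 1; demisemiquaver = 1.
Adding: 4 + 1 + 8 + 1 + 1 + 1 = 16.
Remaining: 20 − 16 = 4 thirty-second notes, which is a eighth note.

eighth note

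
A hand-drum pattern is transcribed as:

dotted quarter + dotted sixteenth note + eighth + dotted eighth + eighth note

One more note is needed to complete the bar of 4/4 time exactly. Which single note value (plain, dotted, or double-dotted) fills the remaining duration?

The bar of 4/4 = 32 thirty-second notes.
Convert each value to thirty-second notes: dotted quarter = 12; dotted sixteenth note = 3; eighth = 4; dotted eighth = 6; eighth note = 4.
Sum: 12 + 3 + 4 + 6 + 4 = 29.
Remaining: 32 − 29 = 3 thirty-second notes, which is a dotted sixteenth note.

dotted sixteenth note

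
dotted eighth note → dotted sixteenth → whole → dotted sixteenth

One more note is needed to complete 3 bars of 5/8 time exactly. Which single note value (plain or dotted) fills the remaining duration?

half note

3 bars of 5/8 = 60 thirty-second notes.
Convert each value to thirty-second notes: dotted eighth note = 6; dotted sixteenth = 3; whole = 32; dotted sixteenth = 3.
Adding: 6 + 3 + 32 + 3 = 44.
Remaining: 60 − 44 = 16 thirty-second notes, which is a half note.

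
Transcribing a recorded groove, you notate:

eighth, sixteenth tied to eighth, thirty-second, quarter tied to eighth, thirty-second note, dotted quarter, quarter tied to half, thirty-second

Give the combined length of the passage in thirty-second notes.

61

In thirty-second notes: eighth = 4; sixteenth tied to eighth (sixteenth + eighth) = 6; thirty-second = 1; quarter tied to eighth (quarter + eighth) = 12; thirty-second note = 1; dotted quarter = 12; quarter tied to half (quarter + half) = 24; thirty-second = 1.
Adding: 4 + 6 + 1 + 12 + 1 + 12 + 24 + 1 = 61 thirty-second notes.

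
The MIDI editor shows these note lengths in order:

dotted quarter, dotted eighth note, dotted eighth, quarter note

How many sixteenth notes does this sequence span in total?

Convert each value to sixteenth notes: dotted quarter = 6; dotted eighth note = 3; dotted eighth = 3; quarter note = 4.
Adding: 6 + 3 + 3 + 4 = 16 sixteenth notes.

16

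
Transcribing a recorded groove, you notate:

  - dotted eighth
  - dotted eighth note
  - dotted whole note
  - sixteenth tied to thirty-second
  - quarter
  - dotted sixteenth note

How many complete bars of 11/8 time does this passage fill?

1

One bar of 11/8 = 44 thirty-second notes.
Express everything in thirty-second notes: dotted eighth = 6; dotted eighth note = 6; dotted whole note = 48; sixteenth tied to thirty-second (sixteenth + thirty-second) = 3; quarter = 8; dotted sixteenth note = 3.
Total: 6 + 6 + 48 + 3 + 8 + 3 = 74.
74 ÷ 44 = 1 complete bar with 30 left over.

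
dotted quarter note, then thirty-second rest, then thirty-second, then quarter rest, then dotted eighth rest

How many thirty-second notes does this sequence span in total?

Convert each value to thirty-second notes: dotted quarter note = 12; thirty-second rest = 1; thirty-second = 1; quarter rest = 8; dotted eighth rest = 6.
Adding: 12 + 1 + 1 + 8 + 6 = 28 thirty-second notes.

28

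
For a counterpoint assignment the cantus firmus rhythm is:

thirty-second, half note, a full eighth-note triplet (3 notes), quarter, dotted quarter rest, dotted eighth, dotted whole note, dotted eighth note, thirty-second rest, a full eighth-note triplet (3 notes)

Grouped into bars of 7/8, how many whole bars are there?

One bar of 7/8 = 28 thirty-second notes.
Express everything in thirty-second notes: thirty-second = 1; half note = 16; a full eighth-note triplet (3 notes) (three triplet eighths span one quarter) = 8; quarter = 8; dotted quarter rest = 12; dotted eighth = 6; dotted whole note = 48; dotted eighth note = 6; thirty-second rest = 1; a full eighth-note triplet (3 notes) (three triplet eighths span one quarter) = 8.
Sum: 1 + 16 + 8 + 8 + 12 + 6 + 48 + 6 + 1 + 8 = 114.
114 ÷ 28 = 4 complete bars with 2 left over.

4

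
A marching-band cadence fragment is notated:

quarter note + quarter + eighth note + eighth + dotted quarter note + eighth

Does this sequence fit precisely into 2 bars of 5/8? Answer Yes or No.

One bar of 5/8 = 5 eighth notes, so 2 bars = 10.
Each duration in eighth notes: quarter note = 2; quarter = 2; eighth note = 1; eighth = 1; dotted quarter note = 3; eighth = 1.
Total: 2 + 2 + 1 + 1 + 3 + 1 = 10.
10 equals 10, so the answer is Yes.

Yes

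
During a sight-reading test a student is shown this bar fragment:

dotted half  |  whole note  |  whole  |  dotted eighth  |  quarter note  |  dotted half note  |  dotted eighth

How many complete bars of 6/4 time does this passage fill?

2

One bar of 6/4 = 24 sixteenth notes.
Each duration in sixteenth notes: dotted half = 12; whole note = 16; whole = 16; dotted eighth = 3; quarter note = 4; dotted half note = 12; dotted eighth = 3.
Sum: 12 + 16 + 16 + 3 + 4 + 12 + 3 = 66.
66 ÷ 24 = 2 complete bars with 18 left over.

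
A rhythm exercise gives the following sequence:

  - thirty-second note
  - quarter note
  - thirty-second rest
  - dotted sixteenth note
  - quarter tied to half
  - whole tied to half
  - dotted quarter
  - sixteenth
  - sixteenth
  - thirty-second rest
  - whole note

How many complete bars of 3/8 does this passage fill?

One bar of 3/8 = 12 thirty-second notes.
Each duration in thirty-second notes: thirty-second note = 1; quarter note = 8; thirty-second rest = 1; dotted sixteenth note = 3; quarter tied to half (quarter + half) = 24; whole tied to half (whole + half) = 48; dotted quarter = 12; sixteenth = 2; sixteenth = 2; thirty-second rest = 1; whole note = 32.
Total: 1 + 8 + 1 + 3 + 24 + 48 + 12 + 2 + 2 + 1 + 32 = 134.
134 ÷ 12 = 11 complete bars with 2 left over.

11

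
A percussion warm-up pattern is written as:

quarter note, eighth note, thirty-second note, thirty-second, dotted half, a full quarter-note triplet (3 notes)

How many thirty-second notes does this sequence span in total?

54

In thirty-second notes: quarter note = 8; eighth note = 4; thirty-second note = 1; thirty-second = 1; dotted half = 24; a full quarter-note triplet (3 notes) (three triplet quarters span one half) = 16.
Total: 8 + 4 + 1 + 1 + 24 + 16 = 54 thirty-second notes.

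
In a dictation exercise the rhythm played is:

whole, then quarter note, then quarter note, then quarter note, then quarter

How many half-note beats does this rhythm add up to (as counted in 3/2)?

One half-note beat = 2 quarter notes.
In quarter notes: whole = 4; quarter note = 1; quarter note = 1; quarter note = 1; quarter = 1.
Adding: 4 + 1 + 1 + 1 + 1 = 8.
8 ÷ 2 = 4 beats.

4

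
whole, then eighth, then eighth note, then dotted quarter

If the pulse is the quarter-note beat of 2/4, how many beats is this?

6.5

One quarter-note beat = 2 eighth notes.
Express everything in eighth notes: whole = 8; eighth = 1; eighth note = 1; dotted quarter = 3.
Sum: 8 + 1 + 1 + 3 = 13.
13 ÷ 2 = 6.5 beats.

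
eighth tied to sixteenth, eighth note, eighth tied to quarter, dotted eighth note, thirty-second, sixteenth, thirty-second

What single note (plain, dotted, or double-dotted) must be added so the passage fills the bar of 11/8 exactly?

The bar of 11/8 = 44 thirty-second notes.
Convert each value to thirty-second notes: eighth tied to sixteenth (eighth + sixteenth) = 6; eighth note = 4; eighth tied to quarter (eighth + quarter) = 12; dotted eighth note = 6; thirty-second = 1; sixteenth = 2; thirty-second = 1.
Total: 6 + 4 + 12 + 6 + 1 + 2 + 1 = 32.
Remaining: 44 − 32 = 12 thirty-second notes, which is a dotted quarter note.

dotted quarter note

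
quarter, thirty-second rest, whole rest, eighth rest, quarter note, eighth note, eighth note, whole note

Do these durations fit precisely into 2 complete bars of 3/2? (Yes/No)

One bar of 3/2 = 48 thirty-second notes, so 2 bars = 96.
In thirty-second notes: quarter = 8; thirty-second rest = 1; whole rest = 32; eighth rest = 4; quarter note = 8; eighth note = 4; eighth note = 4; whole note = 32.
Sum: 8 + 1 + 32 + 4 + 8 + 4 + 4 + 32 = 93.
93 falls short of 96, so the answer is No.

No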